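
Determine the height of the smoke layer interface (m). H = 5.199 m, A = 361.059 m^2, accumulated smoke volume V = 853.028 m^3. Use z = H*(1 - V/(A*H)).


V/(A*H) = 0.45443
1 - 0.45443 = 0.54557
z = 5.199 * 0.54557 = 2.8364 m

2.8364 m


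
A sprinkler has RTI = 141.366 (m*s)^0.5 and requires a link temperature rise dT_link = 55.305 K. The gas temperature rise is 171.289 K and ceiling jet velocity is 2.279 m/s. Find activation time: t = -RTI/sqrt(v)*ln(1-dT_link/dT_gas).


dT_link/dT_gas = 0.32288
ln(1 - 0.32288) = -0.38990
t = -141.366 / sqrt(2.279) * -0.38990 = 36.511 s

36.511 s


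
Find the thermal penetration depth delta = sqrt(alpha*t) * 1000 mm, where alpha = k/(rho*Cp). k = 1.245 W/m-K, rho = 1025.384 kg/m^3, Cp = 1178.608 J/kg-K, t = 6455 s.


alpha = 1.245 / (1025.384 * 1178.608) = 1.0302e-06 m^2/s
alpha * t = 0.0066498
delta = sqrt(0.0066498) * 1000 = 81.546 mm

81.546 mm


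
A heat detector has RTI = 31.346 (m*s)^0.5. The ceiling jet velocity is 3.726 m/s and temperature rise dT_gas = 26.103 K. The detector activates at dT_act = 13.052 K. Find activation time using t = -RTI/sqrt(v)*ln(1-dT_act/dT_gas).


dT_act/dT_gas = 0.50002
ln(1 - 0.50002) = -0.69319
t = -31.346 / sqrt(3.726) * -0.69319 = 11.257 s

11.257 s


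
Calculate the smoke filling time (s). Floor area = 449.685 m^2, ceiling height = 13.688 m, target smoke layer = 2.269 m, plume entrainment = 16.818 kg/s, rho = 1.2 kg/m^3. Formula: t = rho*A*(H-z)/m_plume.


H - z = 11.419 m
t = 1.2 * 449.685 * 11.419 / 16.818 = 366.39 s

366.39 s


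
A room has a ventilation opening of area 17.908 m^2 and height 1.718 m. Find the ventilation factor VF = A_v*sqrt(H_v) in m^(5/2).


sqrt(H_v) = 1.3107
VF = 17.908 * 1.3107 = 23.472 m^(5/2)

23.472 m^(5/2)


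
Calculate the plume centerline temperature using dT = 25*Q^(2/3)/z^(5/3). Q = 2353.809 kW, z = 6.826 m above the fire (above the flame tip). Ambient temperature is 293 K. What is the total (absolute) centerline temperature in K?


Q^(2/3) = 176.95
z^(5/3) = 24.563
dT = 25 * 176.95 / 24.563 = 180.10 K
T = 293 + 180.10 = 473.10 K

473.10 K


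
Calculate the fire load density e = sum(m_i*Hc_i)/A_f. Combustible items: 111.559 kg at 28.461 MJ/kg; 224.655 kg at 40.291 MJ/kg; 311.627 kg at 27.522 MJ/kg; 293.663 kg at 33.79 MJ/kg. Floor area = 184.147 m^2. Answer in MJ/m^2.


Total energy = 111.559*28.461 + 224.655*40.291 + 311.627*27.522 + 293.663*33.79
= 3175.081 + 9051.575 + 8576.598 + 9922.873
= 30726.13 MJ
e = 30726.13 / 184.147 = 166.86 MJ/m^2

166.86 MJ/m^2


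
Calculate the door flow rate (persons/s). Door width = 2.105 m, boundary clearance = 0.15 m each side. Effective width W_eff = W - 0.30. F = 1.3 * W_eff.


W_eff = 2.105 - 0.30 = 1.805 m
F = 1.3 * 1.805 = 2.3465 persons/s

2.3465 persons/s


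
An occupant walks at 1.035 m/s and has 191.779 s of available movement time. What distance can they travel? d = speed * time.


d = 1.035 * 191.779 = 198.49 m

198.49 m


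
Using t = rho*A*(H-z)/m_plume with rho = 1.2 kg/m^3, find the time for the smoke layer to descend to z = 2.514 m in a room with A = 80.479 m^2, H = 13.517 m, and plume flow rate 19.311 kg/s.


H - z = 11.003 m
t = 1.2 * 80.479 * 11.003 / 19.311 = 55.026 s

55.026 s


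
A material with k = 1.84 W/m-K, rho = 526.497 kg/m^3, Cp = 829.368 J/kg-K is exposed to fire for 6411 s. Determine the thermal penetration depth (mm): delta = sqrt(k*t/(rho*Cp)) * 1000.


alpha = 1.84 / (526.497 * 829.368) = 4.2138e-06 m^2/s
alpha * t = 0.027015
delta = sqrt(0.027015) * 1000 = 164.36 mm

164.36 mm


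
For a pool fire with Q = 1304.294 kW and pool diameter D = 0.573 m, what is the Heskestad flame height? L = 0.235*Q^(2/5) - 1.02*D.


Q^(2/5) = 17.626
0.235 * Q^(2/5) = 4.1421
1.02 * D = 0.58446
L = 3.5576 m

3.5576 m


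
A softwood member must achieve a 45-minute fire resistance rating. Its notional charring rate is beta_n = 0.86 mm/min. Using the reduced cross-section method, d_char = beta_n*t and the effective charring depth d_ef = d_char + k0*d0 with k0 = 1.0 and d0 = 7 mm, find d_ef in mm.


d_char = 0.86 * 45 = 38.7 mm
d_ef = 38.7 + 1.0*7 = 45.7 mm

45.7 mm


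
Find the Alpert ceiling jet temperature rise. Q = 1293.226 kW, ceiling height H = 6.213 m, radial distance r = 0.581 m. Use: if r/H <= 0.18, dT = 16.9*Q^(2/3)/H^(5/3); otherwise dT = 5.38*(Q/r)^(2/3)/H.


r/H = 0.581 / 6.213 = 0.093514
r/H <= 0.18, so dT = 16.9*Q^(2/3)/H^(5/3)
Q^(2/3) = 118.70
H^(5/3) = 20.998
dT = 16.9 * 118.70 / 20.998 = 95.536 K

95.536 K


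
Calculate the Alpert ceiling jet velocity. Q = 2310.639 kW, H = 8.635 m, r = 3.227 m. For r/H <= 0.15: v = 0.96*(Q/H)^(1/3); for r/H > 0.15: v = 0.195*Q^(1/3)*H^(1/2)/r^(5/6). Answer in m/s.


r/H = 3.227 / 8.635 = 0.37371
r/H > 0.15, so v = 0.195*Q^(1/3)*H^(1/2)/r^(5/6)
Q^(1/3) = 13.220
H^(1/2) = 2.9385
r^(5/6) = 2.6546
v = 0.195 * 13.220 * 2.9385 / 2.6546 = 2.8537 m/s

2.8537 m/s


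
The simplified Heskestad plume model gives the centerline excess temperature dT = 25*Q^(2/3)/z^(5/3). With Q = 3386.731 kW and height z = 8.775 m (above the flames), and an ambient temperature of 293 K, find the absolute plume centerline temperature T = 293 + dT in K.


Q^(2/3) = 225.52
z^(5/3) = 37.332
dT = 25 * 225.52 / 37.332 = 151.02 K
T = 293 + 151.02 = 444.02 K

444.02 K


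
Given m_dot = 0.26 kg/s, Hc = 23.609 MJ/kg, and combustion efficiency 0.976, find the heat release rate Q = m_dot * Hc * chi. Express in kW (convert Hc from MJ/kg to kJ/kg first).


Hc = 23.609 MJ/kg = 23.609 * 1000 kJ/kg = 23609 kJ/kg
Q = 0.26 kg/s * 23609 kJ/kg * 0.976 = 5991.0 kW

5991.0 kW


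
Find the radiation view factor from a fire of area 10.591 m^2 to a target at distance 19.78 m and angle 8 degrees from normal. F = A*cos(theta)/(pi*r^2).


cos(8 deg) = 0.99027
pi*r^2 = 1229.1
F = 10.591 * 0.99027 / 1229.1 = 0.0085327

0.0085327


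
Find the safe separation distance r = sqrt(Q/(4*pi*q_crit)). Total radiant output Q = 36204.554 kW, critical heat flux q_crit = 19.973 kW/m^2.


4*pi*q_crit = 250.99
Q/(4*pi*q_crit) = 144.25
r = sqrt(144.25) = 12.010 m

12.010 m


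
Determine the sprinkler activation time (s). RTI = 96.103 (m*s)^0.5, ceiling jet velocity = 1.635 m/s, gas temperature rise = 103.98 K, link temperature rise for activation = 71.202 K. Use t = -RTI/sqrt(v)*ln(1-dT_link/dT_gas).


dT_link/dT_gas = 0.68477
ln(1 - 0.68477) = -1.1544
t = -96.103 / sqrt(1.635) * -1.1544 = 86.766 s

86.766 s


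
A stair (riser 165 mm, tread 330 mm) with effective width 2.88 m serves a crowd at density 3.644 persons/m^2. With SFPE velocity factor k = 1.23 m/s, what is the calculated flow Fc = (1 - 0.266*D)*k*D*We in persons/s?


1 - 0.266*D = 1 - 0.266*3.644 = 0.030696
Fs = 0.030696 * 1.23 * 3.644 = 0.13758 persons/(s*m)
Fc = 0.13758 * 2.88 = 0.39624 persons/s

0.39624 persons/s


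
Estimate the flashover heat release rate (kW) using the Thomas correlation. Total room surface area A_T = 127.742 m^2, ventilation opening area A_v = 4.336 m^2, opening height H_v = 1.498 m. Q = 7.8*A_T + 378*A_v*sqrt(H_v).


7.8*A_T = 996.39
sqrt(H_v) = 1.2239
378*A_v*sqrt(H_v) = 2006.0
Q = 996.39 + 2006.0 = 3002.4 kW

3002.4 kW


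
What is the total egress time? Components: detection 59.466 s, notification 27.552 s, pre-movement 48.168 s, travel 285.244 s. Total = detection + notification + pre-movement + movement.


Total = 59.466 + 27.552 + 48.168 + 285.244 = 420.43 s

420.43 s


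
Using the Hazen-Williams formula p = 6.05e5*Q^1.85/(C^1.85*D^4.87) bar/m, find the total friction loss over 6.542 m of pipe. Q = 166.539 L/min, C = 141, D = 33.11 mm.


Q^1.85 = 12877
C^1.85 = 9463.6
D^4.87 = 2.5247e+07
p/m = 0.032606 bar/m
p_total = 0.032606 * 6.542 = 0.21331 bar

0.21331 bar


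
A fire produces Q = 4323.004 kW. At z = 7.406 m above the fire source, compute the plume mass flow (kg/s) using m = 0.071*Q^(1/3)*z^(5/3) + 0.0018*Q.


Q^(1/3) = 16.290
z^(5/3) = 28.139
First term = 0.071 * 16.290 * 28.139 = 32.546
Second term = 0.0018 * 4323.004 = 7.7814
m = 40.327 kg/s

40.327 kg/s


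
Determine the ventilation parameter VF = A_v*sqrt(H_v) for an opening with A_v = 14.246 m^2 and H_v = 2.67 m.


sqrt(H_v) = 1.6340
VF = 14.246 * 1.6340 = 23.278 m^(5/2)

23.278 m^(5/2)


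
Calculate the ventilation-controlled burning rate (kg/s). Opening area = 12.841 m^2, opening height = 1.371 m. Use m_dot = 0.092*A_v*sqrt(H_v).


sqrt(H_v) = 1.1709
m_dot = 0.092 * 12.841 * 1.1709 = 1.3833 kg/s

1.3833 kg/s


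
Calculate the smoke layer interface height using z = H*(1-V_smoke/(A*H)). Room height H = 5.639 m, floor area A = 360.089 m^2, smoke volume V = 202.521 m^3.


V/(A*H) = 0.099737
1 - 0.099737 = 0.90026
z = 5.639 * 0.90026 = 5.0766 m

5.0766 m


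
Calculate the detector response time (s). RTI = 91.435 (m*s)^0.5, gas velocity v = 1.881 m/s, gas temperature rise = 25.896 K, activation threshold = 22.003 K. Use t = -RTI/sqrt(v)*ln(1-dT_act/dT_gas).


dT_act/dT_gas = 0.84967
ln(1 - 0.84967) = -1.8949
t = -91.435 / sqrt(1.881) * -1.8949 = 126.33 s

126.33 s


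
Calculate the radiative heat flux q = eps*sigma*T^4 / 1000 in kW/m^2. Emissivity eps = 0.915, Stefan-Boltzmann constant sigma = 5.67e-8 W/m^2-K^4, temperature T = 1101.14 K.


T^4 = 1.4702e+12
q = 0.915 * 5.67e-8 * 1.4702e+12 / 1000 = 76.274 kW/m^2

76.274 kW/m^2


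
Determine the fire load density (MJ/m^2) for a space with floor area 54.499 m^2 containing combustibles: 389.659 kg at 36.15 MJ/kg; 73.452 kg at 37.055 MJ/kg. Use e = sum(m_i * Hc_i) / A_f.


Total energy = 389.659*36.15 + 73.452*37.055
= 14086.17 + 2721.764
= 16807.94 MJ
e = 16807.94 / 54.499 = 308.41 MJ/m^2

308.41 MJ/m^2


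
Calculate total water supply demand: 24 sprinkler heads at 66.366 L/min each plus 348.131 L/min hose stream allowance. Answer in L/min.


Sprinkler demand = 24 * 66.366 = 1592.784 L/min
Total = 1592.784 + 348.131 = 1940.915 L/min

1940.915 L/min


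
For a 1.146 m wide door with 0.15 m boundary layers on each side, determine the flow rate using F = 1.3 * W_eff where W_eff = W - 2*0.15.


W_eff = 1.146 - 0.30 = 0.846 m
F = 1.3 * 0.846 = 1.0998 persons/s

1.0998 persons/s


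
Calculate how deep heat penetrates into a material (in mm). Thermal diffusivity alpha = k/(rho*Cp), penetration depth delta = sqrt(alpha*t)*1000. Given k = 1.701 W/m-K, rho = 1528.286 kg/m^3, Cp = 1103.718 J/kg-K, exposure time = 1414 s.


alpha = 1.701 / (1528.286 * 1103.718) = 1.0084e-06 m^2/s
alpha * t = 0.0014259
delta = sqrt(0.0014259) * 1000 = 37.761 mm

37.761 mm


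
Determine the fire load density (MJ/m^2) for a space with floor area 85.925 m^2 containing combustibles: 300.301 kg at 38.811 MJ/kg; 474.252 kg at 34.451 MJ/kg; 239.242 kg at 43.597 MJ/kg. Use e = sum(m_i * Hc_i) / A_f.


Total energy = 300.301*38.811 + 474.252*34.451 + 239.242*43.597
= 11654.98 + 16338.46 + 10430.23
= 38423.67 MJ
e = 38423.67 / 85.925 = 447.18 MJ/m^2

447.18 MJ/m^2


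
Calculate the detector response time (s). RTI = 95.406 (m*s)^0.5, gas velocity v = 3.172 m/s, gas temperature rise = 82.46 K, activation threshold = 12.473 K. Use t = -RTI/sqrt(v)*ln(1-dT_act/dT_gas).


dT_act/dT_gas = 0.15126
ln(1 - 0.15126) = -0.16400
t = -95.406 / sqrt(3.172) * -0.16400 = 8.7854 s

8.7854 s


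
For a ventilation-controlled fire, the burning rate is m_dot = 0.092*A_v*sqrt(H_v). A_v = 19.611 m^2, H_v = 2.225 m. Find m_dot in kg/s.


sqrt(H_v) = 1.4916
m_dot = 0.092 * 19.611 * 1.4916 = 2.6912 kg/s

2.6912 kg/s


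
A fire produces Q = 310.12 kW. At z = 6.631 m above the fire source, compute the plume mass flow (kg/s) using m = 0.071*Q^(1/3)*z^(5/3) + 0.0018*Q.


Q^(1/3) = 6.7688
z^(5/3) = 23.404
First term = 0.071 * 6.7688 * 23.404 = 11.248
Second term = 0.0018 * 310.12 = 0.55822
m = 11.806 kg/s

11.806 kg/s


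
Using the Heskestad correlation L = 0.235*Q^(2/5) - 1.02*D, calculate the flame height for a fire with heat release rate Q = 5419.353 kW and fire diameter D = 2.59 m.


Q^(2/5) = 31.159
0.235 * Q^(2/5) = 7.3223
1.02 * D = 2.6418
L = 4.6805 m

4.6805 m


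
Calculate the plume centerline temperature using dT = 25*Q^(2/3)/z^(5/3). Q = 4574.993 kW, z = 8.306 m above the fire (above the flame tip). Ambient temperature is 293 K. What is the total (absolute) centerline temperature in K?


Q^(2/3) = 275.59
z^(5/3) = 34.066
dT = 25 * 275.59 / 34.066 = 202.25 K
T = 293 + 202.25 = 495.25 K

495.25 K


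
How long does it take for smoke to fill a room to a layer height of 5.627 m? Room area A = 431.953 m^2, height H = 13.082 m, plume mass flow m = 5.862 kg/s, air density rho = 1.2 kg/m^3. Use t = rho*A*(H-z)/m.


H - z = 7.455 m
t = 1.2 * 431.953 * 7.455 / 5.862 = 659.20 s

659.20 s


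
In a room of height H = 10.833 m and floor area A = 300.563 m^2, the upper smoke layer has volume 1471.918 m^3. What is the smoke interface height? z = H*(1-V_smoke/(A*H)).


V/(A*H) = 0.45206
1 - 0.45206 = 0.54794
z = 10.833 * 0.54794 = 5.9358 m

5.9358 m


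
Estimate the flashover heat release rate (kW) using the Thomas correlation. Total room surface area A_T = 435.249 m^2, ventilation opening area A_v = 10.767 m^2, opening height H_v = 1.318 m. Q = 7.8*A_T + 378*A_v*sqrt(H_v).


7.8*A_T = 3394.9
sqrt(H_v) = 1.1480
378*A_v*sqrt(H_v) = 4672.4
Q = 3394.9 + 4672.4 = 8067.4 kW

8067.4 kW


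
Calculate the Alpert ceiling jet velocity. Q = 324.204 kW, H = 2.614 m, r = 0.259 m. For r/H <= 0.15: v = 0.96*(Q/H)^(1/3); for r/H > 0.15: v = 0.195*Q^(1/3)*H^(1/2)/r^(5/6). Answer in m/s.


r/H = 0.259 / 2.614 = 0.099082
r/H <= 0.15, so v = 0.96*(Q/H)^(1/3)
Q/H = 124.03
(Q/H)^(1/3) = 4.9870
v = 0.96 * 4.9870 = 4.7875 m/s

4.7875 m/s


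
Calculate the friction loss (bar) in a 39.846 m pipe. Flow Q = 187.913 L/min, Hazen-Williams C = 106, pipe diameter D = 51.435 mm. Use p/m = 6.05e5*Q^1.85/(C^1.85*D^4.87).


Q^1.85 = 16100
C^1.85 = 5582.3
D^4.87 = 2.1569e+08
p/m = 0.0080896 bar/m
p_total = 0.0080896 * 39.846 = 0.32234 bar

0.32234 bar


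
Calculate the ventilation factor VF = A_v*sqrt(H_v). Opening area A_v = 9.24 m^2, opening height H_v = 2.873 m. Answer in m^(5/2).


sqrt(H_v) = 1.6950
VF = 9.24 * 1.6950 = 15.662 m^(5/2)

15.662 m^(5/2)


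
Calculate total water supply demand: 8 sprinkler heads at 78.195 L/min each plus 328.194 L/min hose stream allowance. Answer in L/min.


Sprinkler demand = 8 * 78.195 = 625.56 L/min
Total = 625.56 + 328.194 = 953.754 L/min

953.754 L/min


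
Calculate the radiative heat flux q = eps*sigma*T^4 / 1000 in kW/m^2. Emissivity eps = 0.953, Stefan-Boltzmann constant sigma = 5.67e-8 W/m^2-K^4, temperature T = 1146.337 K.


T^4 = 1.7268e+12
q = 0.953 * 5.67e-8 * 1.7268e+12 / 1000 = 93.309 kW/m^2

93.309 kW/m^2


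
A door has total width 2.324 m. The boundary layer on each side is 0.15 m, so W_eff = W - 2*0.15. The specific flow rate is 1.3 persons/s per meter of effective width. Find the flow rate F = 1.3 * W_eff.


W_eff = 2.324 - 0.30 = 2.024 m
F = 1.3 * 2.024 = 2.6312 persons/s

2.6312 persons/s


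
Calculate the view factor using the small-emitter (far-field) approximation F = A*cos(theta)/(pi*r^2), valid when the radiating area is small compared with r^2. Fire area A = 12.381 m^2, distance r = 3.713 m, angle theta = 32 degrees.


cos(32 deg) = 0.84805
pi*r^2 = 43.311
F = 12.381 * 0.84805 / 43.311 = 0.24242

0.24242


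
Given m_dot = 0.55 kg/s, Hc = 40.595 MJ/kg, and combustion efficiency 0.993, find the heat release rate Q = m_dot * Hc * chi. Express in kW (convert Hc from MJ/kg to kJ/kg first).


Hc = 40.595 MJ/kg = 40.595 * 1000 kJ/kg = 40595 kJ/kg
Q = 0.55 kg/s * 40595 kJ/kg * 0.993 = 22171 kW

22171 kW


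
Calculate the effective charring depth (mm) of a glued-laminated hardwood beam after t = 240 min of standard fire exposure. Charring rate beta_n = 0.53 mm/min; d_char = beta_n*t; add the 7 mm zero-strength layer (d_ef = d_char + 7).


d_char = 0.53 * 240 = 127.2 mm
d_ef = 127.2 + 1.0*7 = 134.2 mm

134.2 mm


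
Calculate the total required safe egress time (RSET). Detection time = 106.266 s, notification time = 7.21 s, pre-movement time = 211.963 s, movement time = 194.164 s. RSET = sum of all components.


Total = 106.266 + 7.21 + 211.963 + 194.164 = 519.603 s

519.603 s


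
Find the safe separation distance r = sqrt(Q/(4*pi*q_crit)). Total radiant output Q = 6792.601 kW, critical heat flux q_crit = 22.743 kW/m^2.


4*pi*q_crit = 285.80
Q/(4*pi*q_crit) = 23.767
r = sqrt(23.767) = 4.8752 m

4.8752 m


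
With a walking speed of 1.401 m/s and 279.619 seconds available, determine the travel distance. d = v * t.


d = 1.401 * 279.619 = 391.75 m

391.75 m


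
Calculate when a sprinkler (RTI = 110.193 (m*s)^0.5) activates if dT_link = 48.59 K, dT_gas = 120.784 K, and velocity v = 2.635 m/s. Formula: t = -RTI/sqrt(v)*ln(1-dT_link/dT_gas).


dT_link/dT_gas = 0.40229
ln(1 - 0.40229) = -0.51465
t = -110.193 / sqrt(2.635) * -0.51465 = 34.936 s

34.936 s


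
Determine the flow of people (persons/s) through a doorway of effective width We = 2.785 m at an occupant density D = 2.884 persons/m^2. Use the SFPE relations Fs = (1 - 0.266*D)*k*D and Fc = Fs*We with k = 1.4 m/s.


1 - 0.266*D = 1 - 0.266*2.884 = 0.23286
Fs = 0.23286 * 1.4 * 2.884 = 0.94018 persons/(s*m)
Fc = 0.94018 * 2.785 = 2.6184 persons/s

2.6184 persons/s


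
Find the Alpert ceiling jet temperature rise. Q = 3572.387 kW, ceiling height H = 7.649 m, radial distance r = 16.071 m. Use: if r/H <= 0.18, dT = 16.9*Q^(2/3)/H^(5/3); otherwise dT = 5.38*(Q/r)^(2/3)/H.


r/H = 16.071 / 7.649 = 2.1011
r/H > 0.18, so dT = 5.38*(Q/r)^(2/3)/H
Q/r = 222.29
(Q/r)^(2/3) = 36.695
dT = 5.38 * 36.695 / 7.649 = 25.810 K

25.810 K


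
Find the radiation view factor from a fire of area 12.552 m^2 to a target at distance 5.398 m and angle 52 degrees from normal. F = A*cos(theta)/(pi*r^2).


cos(52 deg) = 0.61566
pi*r^2 = 91.541
F = 12.552 * 0.61566 / 91.541 = 0.084419

0.084419


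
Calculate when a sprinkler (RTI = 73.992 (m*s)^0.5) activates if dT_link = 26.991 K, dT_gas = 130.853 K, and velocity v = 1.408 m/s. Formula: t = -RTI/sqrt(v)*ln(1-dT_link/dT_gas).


dT_link/dT_gas = 0.20627
ln(1 - 0.20627) = -0.23101
t = -73.992 / sqrt(1.408) * -0.23101 = 14.405 s

14.405 s


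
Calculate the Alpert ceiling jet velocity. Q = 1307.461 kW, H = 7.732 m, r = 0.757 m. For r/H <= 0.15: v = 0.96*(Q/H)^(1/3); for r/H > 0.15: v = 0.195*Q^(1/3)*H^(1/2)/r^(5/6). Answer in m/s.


r/H = 0.757 / 7.732 = 0.097905
r/H <= 0.15, so v = 0.96*(Q/H)^(1/3)
Q/H = 169.10
(Q/H)^(1/3) = 5.5298
v = 0.96 * 5.5298 = 5.3086 m/s

5.3086 m/s


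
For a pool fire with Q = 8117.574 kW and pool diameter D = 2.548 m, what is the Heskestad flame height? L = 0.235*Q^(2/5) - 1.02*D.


Q^(2/5) = 36.624
0.235 * Q^(2/5) = 8.6067
1.02 * D = 2.5990
L = 6.0078 m

6.0078 m


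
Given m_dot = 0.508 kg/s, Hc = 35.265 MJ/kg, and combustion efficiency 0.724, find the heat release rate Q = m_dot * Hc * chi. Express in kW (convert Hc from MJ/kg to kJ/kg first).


Hc = 35.265 MJ/kg = 35.265 * 1000 kJ/kg = 35265 kJ/kg
Q = 0.508 kg/s * 35265 kJ/kg * 0.724 = 12970 kW

12970 kW


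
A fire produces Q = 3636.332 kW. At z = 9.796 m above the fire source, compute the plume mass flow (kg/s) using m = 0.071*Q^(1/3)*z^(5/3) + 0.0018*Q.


Q^(1/3) = 15.378
z^(5/3) = 44.849
First term = 0.071 * 15.378 * 44.849 = 48.966
Second term = 0.0018 * 3636.332 = 6.5454
m = 55.511 kg/s

55.511 kg/s


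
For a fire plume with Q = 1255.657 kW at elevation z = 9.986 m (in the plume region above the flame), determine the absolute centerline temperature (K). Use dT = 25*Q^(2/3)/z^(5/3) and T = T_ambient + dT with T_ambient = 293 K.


Q^(2/3) = 116.39
z^(5/3) = 46.308
dT = 25 * 116.39 / 46.308 = 62.835 K
T = 293 + 62.835 = 355.83 K

355.83 K


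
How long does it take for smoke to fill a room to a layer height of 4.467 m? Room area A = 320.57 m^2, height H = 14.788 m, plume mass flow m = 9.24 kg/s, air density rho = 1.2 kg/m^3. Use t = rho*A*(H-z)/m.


H - z = 10.321 m
t = 1.2 * 320.57 * 10.321 / 9.24 = 429.69 s

429.69 s


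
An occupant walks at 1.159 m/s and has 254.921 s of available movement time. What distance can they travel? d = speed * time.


d = 1.159 * 254.921 = 295.45 m

295.45 m


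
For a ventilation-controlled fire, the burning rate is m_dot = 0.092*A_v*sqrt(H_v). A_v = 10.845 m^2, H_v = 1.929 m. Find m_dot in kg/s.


sqrt(H_v) = 1.3889
m_dot = 0.092 * 10.845 * 1.3889 = 1.3857 kg/s

1.3857 kg/s


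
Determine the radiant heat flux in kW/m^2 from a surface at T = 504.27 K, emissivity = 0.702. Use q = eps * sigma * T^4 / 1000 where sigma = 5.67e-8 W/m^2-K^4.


T^4 = 6.4663e+10
q = 0.702 * 5.67e-8 * 6.4663e+10 / 1000 = 2.5738 kW/m^2

2.5738 kW/m^2


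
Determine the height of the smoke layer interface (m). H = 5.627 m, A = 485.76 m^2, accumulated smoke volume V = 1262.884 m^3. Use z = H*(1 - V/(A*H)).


V/(A*H) = 0.46202
1 - 0.46202 = 0.53798
z = 5.627 * 0.53798 = 3.0272 m

3.0272 m


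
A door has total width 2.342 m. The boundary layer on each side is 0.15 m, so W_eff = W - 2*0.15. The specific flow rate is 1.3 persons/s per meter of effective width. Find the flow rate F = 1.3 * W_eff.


W_eff = 2.342 - 0.30 = 2.042 m
F = 1.3 * 2.042 = 2.6546 persons/s

2.6546 persons/s


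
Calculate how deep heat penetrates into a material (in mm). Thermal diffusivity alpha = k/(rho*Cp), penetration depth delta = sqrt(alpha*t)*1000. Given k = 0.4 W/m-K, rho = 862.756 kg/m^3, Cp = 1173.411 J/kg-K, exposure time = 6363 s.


alpha = 0.4 / (862.756 * 1173.411) = 3.9511e-07 m^2/s
alpha * t = 0.0025141
delta = sqrt(0.0025141) * 1000 = 50.141 mm

50.141 mm


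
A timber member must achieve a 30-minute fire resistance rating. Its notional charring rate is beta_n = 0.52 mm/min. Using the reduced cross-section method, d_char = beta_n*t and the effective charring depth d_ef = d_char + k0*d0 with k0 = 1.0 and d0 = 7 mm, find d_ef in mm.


d_char = 0.52 * 30 = 15.6 mm
d_ef = 15.6 + 1.0*7 = 22.6 mm

22.6 mm


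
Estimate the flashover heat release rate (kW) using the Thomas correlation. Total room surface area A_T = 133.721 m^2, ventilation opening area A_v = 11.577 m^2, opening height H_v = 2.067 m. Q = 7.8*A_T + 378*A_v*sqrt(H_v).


7.8*A_T = 1043.0
sqrt(H_v) = 1.4377
378*A_v*sqrt(H_v) = 6291.6
Q = 1043.0 + 6291.6 = 7334.6 kW

7334.6 kW


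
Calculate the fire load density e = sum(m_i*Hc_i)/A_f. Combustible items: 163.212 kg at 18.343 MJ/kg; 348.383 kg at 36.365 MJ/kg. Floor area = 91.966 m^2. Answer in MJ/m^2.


Total energy = 163.212*18.343 + 348.383*36.365
= 2993.798 + 12668.95
= 15662.75 MJ
e = 15662.75 / 91.966 = 170.31 MJ/m^2

170.31 MJ/m^2


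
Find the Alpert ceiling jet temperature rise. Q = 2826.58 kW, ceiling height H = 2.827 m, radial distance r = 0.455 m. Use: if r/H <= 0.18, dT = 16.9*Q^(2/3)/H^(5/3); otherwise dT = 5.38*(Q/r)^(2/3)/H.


r/H = 0.455 / 2.827 = 0.16095
r/H <= 0.18, so dT = 16.9*Q^(2/3)/H^(5/3)
Q^(2/3) = 199.91
H^(5/3) = 5.6521
dT = 16.9 * 199.91 / 5.6521 = 597.75 K

597.75 K


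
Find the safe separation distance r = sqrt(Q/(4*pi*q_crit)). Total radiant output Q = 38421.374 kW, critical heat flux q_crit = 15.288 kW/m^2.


4*pi*q_crit = 192.11
Q/(4*pi*q_crit) = 199.99
r = sqrt(199.99) = 14.142 m

14.142 m


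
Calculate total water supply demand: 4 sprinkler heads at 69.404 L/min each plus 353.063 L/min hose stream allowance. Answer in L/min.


Sprinkler demand = 4 * 69.404 = 277.616 L/min
Total = 277.616 + 353.063 = 630.679 L/min

630.679 L/min


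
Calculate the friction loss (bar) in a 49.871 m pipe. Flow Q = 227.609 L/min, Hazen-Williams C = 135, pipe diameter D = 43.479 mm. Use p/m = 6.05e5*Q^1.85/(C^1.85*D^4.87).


Q^1.85 = 22951
C^1.85 = 8732.1
D^4.87 = 9.5153e+07
p/m = 0.016712 bar/m
p_total = 0.016712 * 49.871 = 0.83342 bar

0.83342 bar


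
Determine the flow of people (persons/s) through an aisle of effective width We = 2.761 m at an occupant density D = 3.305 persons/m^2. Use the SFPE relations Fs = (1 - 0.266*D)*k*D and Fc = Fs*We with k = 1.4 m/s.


1 - 0.266*D = 1 - 0.266*3.305 = 0.12087
Fs = 0.12087 * 1.4 * 3.305 = 0.55927 persons/(s*m)
Fc = 0.55927 * 2.761 = 1.5441 persons/s

1.5441 persons/s


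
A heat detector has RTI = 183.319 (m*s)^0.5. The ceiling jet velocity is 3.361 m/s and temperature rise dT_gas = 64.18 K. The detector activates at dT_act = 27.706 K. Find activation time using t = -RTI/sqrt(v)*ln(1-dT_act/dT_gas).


dT_act/dT_gas = 0.43169
ln(1 - 0.43169) = -0.56509
t = -183.319 / sqrt(3.361) * -0.56509 = 56.506 s

56.506 s


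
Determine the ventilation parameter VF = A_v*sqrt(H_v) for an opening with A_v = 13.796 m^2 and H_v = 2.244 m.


sqrt(H_v) = 1.4980
VF = 13.796 * 1.4980 = 20.666 m^(5/2)

20.666 m^(5/2)


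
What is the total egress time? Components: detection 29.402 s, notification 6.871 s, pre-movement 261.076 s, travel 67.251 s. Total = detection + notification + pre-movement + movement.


Total = 29.402 + 6.871 + 261.076 + 67.251 = 364.6 s

364.6 s


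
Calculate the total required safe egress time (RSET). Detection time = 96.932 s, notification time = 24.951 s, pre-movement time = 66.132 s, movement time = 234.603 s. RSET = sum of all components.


Total = 96.932 + 24.951 + 66.132 + 234.603 = 422.618 s

422.618 s


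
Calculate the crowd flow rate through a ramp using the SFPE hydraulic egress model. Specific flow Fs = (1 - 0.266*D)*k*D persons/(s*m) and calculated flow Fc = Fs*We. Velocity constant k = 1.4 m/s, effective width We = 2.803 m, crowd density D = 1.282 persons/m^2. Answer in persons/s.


1 - 0.266*D = 1 - 0.266*1.282 = 0.65899
Fs = 0.65899 * 1.4 * 1.282 = 1.1828 persons/(s*m)
Fc = 1.1828 * 2.803 = 3.3153 persons/s

3.3153 persons/s


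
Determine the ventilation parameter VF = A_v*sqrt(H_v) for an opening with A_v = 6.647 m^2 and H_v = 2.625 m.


sqrt(H_v) = 1.6202
VF = 6.647 * 1.6202 = 10.769 m^(5/2)

10.769 m^(5/2)


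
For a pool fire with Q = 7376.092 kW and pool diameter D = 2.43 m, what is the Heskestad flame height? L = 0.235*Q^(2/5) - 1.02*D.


Q^(2/5) = 35.248
0.235 * Q^(2/5) = 8.2832
1.02 * D = 2.4786
L = 5.8046 m

5.8046 m


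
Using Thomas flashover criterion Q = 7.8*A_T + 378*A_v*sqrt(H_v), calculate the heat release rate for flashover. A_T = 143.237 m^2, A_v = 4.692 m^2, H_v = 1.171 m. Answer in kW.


7.8*A_T = 1117.2
sqrt(H_v) = 1.0821
378*A_v*sqrt(H_v) = 1919.2
Q = 1117.2 + 1919.2 = 3036.5 kW

3036.5 kW


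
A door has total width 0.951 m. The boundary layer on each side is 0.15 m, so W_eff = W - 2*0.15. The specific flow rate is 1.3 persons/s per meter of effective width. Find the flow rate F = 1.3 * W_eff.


W_eff = 0.951 - 0.30 = 0.651 m
F = 1.3 * 0.651 = 0.84630 persons/s

0.84630 persons/s


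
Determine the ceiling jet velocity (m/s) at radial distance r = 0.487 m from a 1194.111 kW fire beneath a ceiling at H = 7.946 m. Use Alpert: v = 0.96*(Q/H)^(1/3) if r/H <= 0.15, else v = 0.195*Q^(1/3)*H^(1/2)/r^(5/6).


r/H = 0.487 / 7.946 = 0.061289
r/H <= 0.15, so v = 0.96*(Q/H)^(1/3)
Q/H = 150.28
(Q/H)^(1/3) = 5.3166
v = 0.96 * 5.3166 = 5.1039 m/s

5.1039 m/s


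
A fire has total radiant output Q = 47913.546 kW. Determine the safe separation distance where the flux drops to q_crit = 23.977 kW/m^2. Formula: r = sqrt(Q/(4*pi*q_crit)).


4*pi*q_crit = 301.30
Q/(4*pi*q_crit) = 159.02
r = sqrt(159.02) = 12.610 m

12.610 m


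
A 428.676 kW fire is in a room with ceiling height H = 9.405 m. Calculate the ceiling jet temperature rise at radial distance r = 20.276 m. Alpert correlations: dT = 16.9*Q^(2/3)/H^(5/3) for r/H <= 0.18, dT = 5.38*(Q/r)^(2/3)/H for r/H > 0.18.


r/H = 20.276 / 9.405 = 2.1559
r/H > 0.18, so dT = 5.38*(Q/r)^(2/3)/H
Q/r = 21.142
(Q/r)^(2/3) = 7.6459
dT = 5.38 * 7.6459 / 9.405 = 4.3738 K

4.3738 K


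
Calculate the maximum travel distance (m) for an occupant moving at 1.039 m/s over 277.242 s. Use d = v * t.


d = 1.039 * 277.242 = 288.05 m

288.05 m


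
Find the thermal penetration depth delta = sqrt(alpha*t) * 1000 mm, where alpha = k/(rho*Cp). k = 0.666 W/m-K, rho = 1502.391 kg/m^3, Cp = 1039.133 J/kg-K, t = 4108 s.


alpha = 0.666 / (1502.391 * 1039.133) = 4.2660e-07 m^2/s
alpha * t = 0.0017525
delta = sqrt(0.0017525) * 1000 = 41.863 mm

41.863 mm


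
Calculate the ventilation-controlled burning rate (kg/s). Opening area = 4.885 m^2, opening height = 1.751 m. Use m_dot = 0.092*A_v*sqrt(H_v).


sqrt(H_v) = 1.3233
m_dot = 0.092 * 4.885 * 1.3233 = 0.59470 kg/s

0.59470 kg/s


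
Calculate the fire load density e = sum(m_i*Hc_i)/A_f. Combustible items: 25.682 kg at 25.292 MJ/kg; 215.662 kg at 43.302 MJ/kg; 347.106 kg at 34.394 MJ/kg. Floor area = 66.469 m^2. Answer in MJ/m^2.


Total energy = 25.682*25.292 + 215.662*43.302 + 347.106*34.394
= 649.5491 + 9338.596 + 11938.36
= 21926.51 MJ
e = 21926.51 / 66.469 = 329.88 MJ/m^2

329.88 MJ/m^2


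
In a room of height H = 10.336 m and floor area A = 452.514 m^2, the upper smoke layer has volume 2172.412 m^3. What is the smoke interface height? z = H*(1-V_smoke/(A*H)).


V/(A*H) = 0.46447
1 - 0.46447 = 0.53553
z = 10.336 * 0.53553 = 5.5352 m

5.5352 m


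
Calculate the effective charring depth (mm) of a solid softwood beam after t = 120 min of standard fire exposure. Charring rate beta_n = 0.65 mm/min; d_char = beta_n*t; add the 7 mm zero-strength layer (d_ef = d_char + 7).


d_char = 0.65 * 120 = 78 mm
d_ef = 78 + 1.0*7 = 85 mm

85 mm


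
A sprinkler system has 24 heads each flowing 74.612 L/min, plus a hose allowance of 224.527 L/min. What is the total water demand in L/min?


Sprinkler demand = 24 * 74.612 = 1790.688 L/min
Total = 1790.688 + 224.527 = 2015.215 L/min

2015.215 L/min


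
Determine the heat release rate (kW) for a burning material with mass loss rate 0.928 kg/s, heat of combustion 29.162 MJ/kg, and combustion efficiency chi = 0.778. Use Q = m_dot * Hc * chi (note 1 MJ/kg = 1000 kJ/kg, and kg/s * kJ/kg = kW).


Hc = 29.162 MJ/kg = 29.162 * 1000 kJ/kg = 29162 kJ/kg
Q = 0.928 kg/s * 29162 kJ/kg * 0.778 = 21054 kW

21054 kW


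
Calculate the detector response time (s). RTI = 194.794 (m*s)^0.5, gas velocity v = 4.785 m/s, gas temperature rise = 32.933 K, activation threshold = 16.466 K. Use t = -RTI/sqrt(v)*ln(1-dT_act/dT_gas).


dT_act/dT_gas = 0.49998
ln(1 - 0.49998) = -0.69312
t = -194.794 / sqrt(4.785) * -0.69312 = 61.722 s

61.722 s


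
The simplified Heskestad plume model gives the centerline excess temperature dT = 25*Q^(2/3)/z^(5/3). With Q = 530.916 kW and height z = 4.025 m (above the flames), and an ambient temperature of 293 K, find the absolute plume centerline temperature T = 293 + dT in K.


Q^(2/3) = 65.567
z^(5/3) = 10.185
dT = 25 * 65.567 / 10.185 = 160.95 K
T = 293 + 160.95 = 453.95 K

453.95 K


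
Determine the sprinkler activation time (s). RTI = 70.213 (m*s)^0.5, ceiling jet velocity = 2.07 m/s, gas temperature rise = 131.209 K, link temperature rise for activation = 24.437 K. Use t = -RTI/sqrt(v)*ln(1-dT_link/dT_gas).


dT_link/dT_gas = 0.18624
ln(1 - 0.18624) = -0.20610
t = -70.213 / sqrt(2.07) * -0.20610 = 10.058 s

10.058 s


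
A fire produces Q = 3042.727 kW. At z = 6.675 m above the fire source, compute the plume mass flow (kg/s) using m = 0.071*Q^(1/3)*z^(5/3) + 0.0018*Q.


Q^(1/3) = 14.491
z^(5/3) = 23.664
First term = 0.071 * 14.491 * 23.664 = 24.346
Second term = 0.0018 * 3042.727 = 5.4769
m = 29.823 kg/s

29.823 kg/s


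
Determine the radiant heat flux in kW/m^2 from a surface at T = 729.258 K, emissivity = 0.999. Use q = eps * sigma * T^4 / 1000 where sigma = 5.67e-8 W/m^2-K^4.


T^4 = 2.8283e+11
q = 0.999 * 5.67e-8 * 2.8283e+11 / 1000 = 16.020 kW/m^2

16.020 kW/m^2


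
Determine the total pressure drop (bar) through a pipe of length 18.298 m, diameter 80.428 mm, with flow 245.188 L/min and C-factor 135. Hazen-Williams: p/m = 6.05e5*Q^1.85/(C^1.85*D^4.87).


Q^1.85 = 26337
C^1.85 = 8732.1
D^4.87 = 1.9025e+09
p/m = 0.00095913 bar/m
p_total = 0.00095913 * 18.298 = 0.017550 bar

0.017550 bar


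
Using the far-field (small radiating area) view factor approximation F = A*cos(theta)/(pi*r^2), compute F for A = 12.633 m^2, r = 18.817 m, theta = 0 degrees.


cos(0 deg) = 1
pi*r^2 = 1112.4
F = 12.633 * 1 / 1112.4 = 0.011357

0.011357


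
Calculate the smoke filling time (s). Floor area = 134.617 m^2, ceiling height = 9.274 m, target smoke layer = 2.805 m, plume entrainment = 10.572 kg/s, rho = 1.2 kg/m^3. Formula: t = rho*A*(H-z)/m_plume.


H - z = 6.469 m
t = 1.2 * 134.617 * 6.469 / 10.572 = 98.846 s

98.846 s


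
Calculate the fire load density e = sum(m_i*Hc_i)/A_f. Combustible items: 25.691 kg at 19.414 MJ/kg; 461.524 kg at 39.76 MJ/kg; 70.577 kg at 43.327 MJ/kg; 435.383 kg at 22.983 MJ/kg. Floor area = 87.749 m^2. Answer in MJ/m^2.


Total energy = 25.691*19.414 + 461.524*39.76 + 70.577*43.327 + 435.383*22.983
= 498.7651 + 18350.19 + 3057.890 + 10006.41
= 31913.26 MJ
e = 31913.26 / 87.749 = 363.69 MJ/m^2

363.69 MJ/m^2


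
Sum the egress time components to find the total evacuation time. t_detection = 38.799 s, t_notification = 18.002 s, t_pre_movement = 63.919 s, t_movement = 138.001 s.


Total = 38.799 + 18.002 + 63.919 + 138.001 = 258.721 s

258.721 s


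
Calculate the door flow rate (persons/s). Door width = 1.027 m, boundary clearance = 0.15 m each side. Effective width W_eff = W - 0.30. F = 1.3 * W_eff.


W_eff = 1.027 - 0.30 = 0.727 m
F = 1.3 * 0.727 = 0.94510 persons/s

0.94510 persons/s


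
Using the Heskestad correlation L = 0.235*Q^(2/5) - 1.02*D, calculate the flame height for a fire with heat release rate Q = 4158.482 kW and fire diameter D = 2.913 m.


Q^(2/5) = 28.027
0.235 * Q^(2/5) = 6.5863
1.02 * D = 2.9713
L = 3.6150 m

3.6150 m


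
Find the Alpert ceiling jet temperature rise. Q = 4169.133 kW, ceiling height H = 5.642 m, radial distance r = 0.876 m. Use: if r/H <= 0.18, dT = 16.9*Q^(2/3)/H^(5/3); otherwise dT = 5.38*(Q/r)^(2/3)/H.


r/H = 0.876 / 5.642 = 0.15526
r/H <= 0.18, so dT = 16.9*Q^(2/3)/H^(5/3)
Q^(2/3) = 259.04
H^(5/3) = 17.881
dT = 16.9 * 259.04 / 17.881 = 244.83 K

244.83 K


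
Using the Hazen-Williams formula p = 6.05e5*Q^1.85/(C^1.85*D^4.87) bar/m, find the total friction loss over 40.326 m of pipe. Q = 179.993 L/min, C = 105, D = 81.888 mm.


Q^1.85 = 14867
C^1.85 = 5485.3
D^4.87 = 2.0767e+09
p/m = 0.00078958 bar/m
p_total = 0.00078958 * 40.326 = 0.031841 bar

0.031841 bar


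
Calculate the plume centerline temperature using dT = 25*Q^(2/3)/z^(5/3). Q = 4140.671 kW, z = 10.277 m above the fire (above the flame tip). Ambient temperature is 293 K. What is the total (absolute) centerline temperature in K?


Q^(2/3) = 257.86
z^(5/3) = 48.578
dT = 25 * 257.86 / 48.578 = 132.70 K
T = 293 + 132.70 = 425.70 K

425.70 K


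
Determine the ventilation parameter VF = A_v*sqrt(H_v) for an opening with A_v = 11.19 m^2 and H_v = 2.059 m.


sqrt(H_v) = 1.4349
VF = 11.19 * 1.4349 = 16.057 m^(5/2)

16.057 m^(5/2)


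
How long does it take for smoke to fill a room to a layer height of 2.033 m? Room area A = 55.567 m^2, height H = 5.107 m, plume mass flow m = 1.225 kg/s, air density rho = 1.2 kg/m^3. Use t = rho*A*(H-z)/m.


H - z = 3.074 m
t = 1.2 * 55.567 * 3.074 / 1.225 = 167.33 s

167.33 s


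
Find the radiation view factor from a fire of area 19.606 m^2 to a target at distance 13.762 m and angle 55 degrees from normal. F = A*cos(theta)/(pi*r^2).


cos(55 deg) = 0.57358
pi*r^2 = 594.99
F = 19.606 * 0.57358 / 594.99 = 0.018900

0.018900


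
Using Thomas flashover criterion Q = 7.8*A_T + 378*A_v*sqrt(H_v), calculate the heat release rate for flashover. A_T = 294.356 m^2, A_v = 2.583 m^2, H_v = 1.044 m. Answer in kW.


7.8*A_T = 2296.0
sqrt(H_v) = 1.0218
378*A_v*sqrt(H_v) = 997.62
Q = 2296.0 + 997.62 = 3293.6 kW

3293.6 kW


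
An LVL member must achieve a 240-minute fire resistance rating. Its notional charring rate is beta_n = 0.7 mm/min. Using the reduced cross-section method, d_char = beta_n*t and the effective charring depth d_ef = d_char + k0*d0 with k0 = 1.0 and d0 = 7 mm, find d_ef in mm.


d_char = 0.7 * 240 = 168 mm
d_ef = 168 + 1.0*7 = 175 mm

175 mm


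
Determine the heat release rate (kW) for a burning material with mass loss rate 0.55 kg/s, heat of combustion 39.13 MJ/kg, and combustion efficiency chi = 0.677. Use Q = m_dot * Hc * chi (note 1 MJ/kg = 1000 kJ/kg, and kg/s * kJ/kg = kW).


Hc = 39.13 MJ/kg = 39.13 * 1000 kJ/kg = 39130 kJ/kg
Q = 0.55 kg/s * 39130 kJ/kg * 0.677 = 14570 kW

14570 kW


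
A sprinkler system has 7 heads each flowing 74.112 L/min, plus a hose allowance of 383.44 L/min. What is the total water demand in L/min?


Sprinkler demand = 7 * 74.112 = 518.784 L/min
Total = 518.784 + 383.44 = 902.224 L/min

902.224 L/min


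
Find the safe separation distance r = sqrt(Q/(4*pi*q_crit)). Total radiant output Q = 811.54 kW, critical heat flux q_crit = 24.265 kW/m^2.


4*pi*q_crit = 304.92
Q/(4*pi*q_crit) = 2.6615
r = sqrt(2.6615) = 1.6314 m

1.6314 m


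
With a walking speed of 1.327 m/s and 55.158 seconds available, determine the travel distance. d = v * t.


d = 1.327 * 55.158 = 73.195 m

73.195 m


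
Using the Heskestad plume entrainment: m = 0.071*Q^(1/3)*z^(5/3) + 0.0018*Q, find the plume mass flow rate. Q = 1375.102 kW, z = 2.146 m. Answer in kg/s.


Q^(1/3) = 11.120
z^(5/3) = 3.5704
First term = 0.071 * 11.120 * 3.5704 = 2.8189
Second term = 0.0018 * 1375.102 = 2.4752
m = 5.2941 kg/s

5.2941 kg/s


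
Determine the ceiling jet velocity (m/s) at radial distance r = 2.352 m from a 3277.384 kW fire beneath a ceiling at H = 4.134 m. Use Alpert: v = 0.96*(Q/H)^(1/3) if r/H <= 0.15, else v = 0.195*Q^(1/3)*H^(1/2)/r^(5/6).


r/H = 2.352 / 4.134 = 0.56894
r/H > 0.15, so v = 0.195*Q^(1/3)*H^(1/2)/r^(5/6)
Q^(1/3) = 14.854
H^(1/2) = 2.0332
r^(5/6) = 2.0395
v = 0.195 * 14.854 * 2.0332 / 2.0395 = 2.8876 m/s

2.8876 m/s


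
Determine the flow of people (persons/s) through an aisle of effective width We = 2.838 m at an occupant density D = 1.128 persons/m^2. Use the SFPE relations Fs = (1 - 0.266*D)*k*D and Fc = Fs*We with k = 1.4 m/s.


1 - 0.266*D = 1 - 0.266*1.128 = 0.69995
Fs = 0.69995 * 1.4 * 1.128 = 1.1054 persons/(s*m)
Fc = 1.1054 * 2.838 = 3.1370 persons/s

3.1370 persons/s


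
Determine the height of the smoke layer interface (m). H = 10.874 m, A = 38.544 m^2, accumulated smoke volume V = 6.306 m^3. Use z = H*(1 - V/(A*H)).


V/(A*H) = 0.015046
1 - 0.015046 = 0.98495
z = 10.874 * 0.98495 = 10.710 m

10.710 m


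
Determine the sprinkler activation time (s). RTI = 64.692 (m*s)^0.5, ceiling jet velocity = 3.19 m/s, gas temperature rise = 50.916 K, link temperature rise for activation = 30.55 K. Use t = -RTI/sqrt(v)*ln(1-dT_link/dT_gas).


dT_link/dT_gas = 0.60001
ln(1 - 0.60001) = -0.91631
t = -64.692 / sqrt(3.19) * -0.91631 = 33.189 s

33.189 s


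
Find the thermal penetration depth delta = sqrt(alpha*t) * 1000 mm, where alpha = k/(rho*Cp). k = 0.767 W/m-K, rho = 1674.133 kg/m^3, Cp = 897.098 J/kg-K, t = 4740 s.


alpha = 0.767 / (1674.133 * 897.098) = 5.1070e-07 m^2/s
alpha * t = 0.0024207
delta = sqrt(0.0024207) * 1000 = 49.201 mm

49.201 mm


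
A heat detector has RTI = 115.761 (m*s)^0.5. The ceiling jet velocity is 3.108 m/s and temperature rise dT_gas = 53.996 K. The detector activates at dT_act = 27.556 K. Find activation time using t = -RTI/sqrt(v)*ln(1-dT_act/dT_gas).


dT_act/dT_gas = 0.51033
ln(1 - 0.51033) = -0.71403
t = -115.761 / sqrt(3.108) * -0.71403 = 46.886 s

46.886 s


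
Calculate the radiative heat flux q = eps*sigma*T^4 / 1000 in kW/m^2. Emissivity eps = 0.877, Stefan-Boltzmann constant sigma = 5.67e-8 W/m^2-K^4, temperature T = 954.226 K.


T^4 = 8.2910e+11
q = 0.877 * 5.67e-8 * 8.2910e+11 / 1000 = 41.228 kW/m^2

41.228 kW/m^2
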